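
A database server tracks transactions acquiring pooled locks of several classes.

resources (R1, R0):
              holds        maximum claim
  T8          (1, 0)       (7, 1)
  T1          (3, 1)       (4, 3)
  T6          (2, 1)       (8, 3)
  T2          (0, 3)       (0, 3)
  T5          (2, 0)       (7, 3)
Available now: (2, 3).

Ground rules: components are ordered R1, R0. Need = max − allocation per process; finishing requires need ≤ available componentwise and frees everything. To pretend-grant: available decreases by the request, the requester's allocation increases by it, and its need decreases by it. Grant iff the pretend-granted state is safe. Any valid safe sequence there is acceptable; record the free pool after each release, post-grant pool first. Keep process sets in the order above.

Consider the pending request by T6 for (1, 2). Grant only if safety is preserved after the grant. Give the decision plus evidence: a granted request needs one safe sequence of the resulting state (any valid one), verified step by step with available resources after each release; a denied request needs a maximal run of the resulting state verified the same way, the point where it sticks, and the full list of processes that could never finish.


DENY — the pretend-granted state is unsafe.
Key observation: R1 is the bottleneck — with T2, T1 done the pool holds (4, 5), short of every remaining need.
On the post-grant state, T2, T1 is a maximal run — nothing extends it. Walking it through:
  pool = (1, 1)
  T2: need (0, 0) fits (1, 1); releases (0, 3), pool now (1, 4)
  T1: need (1, 2) fits (1, 4); releases (3, 1), pool now (4, 5)
  blocked: T8 wants (6, 1), pool (4, 5) — not enough R1
  blocked: T6 wants (5, 0), pool (4, 5) — not enough R1
  blocked: T5 wants (5, 3), pool (4, 5) — not enough R1
Post-grant, the permanently blocked set is T8, T6 and T5.


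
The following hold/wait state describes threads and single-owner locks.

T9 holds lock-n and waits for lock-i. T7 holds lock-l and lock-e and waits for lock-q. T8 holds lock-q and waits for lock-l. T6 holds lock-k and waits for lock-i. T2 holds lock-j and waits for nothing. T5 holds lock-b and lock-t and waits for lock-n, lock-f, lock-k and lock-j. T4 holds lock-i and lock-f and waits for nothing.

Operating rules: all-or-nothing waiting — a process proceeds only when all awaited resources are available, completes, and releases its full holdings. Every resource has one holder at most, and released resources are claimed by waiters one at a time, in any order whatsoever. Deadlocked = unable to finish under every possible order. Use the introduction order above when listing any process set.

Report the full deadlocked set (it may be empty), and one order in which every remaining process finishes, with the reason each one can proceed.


Deadlocked set: T7 and T8.
Key observation: the wait chain closes on itself along T7 -> T8 -> T7; no other process is dragged down with it.
The rest can finish in the order T2, T4, T6, T9, T5.
Step-by-step check:
  T2 waits on nothing -> runs at once and releases lock-j
  T4 waits on nothing -> runs at once and releases lock-i and lock-f
  T6: everything it awaited (lock-i) is free; runs, freeing lock-k
  T9: everything it awaited (lock-i) is free; runs, freeing lock-n
  T5: everything it awaited (lock-n, lock-f, lock-k and lock-j) is free; runs, freeing lock-b and lock-t


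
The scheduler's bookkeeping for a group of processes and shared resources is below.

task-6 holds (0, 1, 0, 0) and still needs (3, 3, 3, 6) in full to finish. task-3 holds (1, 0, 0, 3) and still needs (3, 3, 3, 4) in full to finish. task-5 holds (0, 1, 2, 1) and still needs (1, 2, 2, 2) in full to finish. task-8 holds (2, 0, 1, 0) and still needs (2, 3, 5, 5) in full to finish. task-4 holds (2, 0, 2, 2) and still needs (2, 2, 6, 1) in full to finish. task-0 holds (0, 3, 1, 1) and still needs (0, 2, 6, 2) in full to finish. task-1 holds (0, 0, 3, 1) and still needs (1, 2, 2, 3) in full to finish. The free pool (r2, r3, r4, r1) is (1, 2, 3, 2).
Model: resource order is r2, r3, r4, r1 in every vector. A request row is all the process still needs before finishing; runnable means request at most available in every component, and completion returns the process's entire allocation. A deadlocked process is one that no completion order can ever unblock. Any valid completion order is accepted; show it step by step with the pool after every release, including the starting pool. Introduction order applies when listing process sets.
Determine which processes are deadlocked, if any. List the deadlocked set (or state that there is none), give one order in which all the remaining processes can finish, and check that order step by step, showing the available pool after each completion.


Deadlocked set: task-6, task-3, task-8 and task-4.
Key observation: the wall is r2: completing task-5, task-1, task-0 brings the pool only to (1, 6, 9, 5), and all the rest need more.
A valid finishing order for the others: task-5, task-1, task-0. Walking it through:
  pool = (1, 2, 3, 2)
  run task-5 (needs (1, 2, 2, 2), free (1, 2, 3, 2)); after release of (0, 1, 2, 1) the pool is (1, 3, 5, 3)
  run task-1 (needs (1, 2, 2, 3), free (1, 3, 5, 3)); after release of (0, 0, 3, 1) the pool is (1, 3, 8, 4)
  run task-0 (needs (0, 2, 6, 2), free (1, 3, 8, 4)); after release of (0, 3, 1, 1) the pool is (1, 6, 9, 5)
The stuck group stays short no matter what:
  task-6 still needs (3, 3, 3, 6) but only (1, 6, 9, 5) is free — short on r2 and r1
  task-3 still needs (3, 3, 3, 4) but only (1, 6, 9, 5) is free — short on r2
  task-8 still needs (2, 3, 5, 5) but only (1, 6, 9, 5) is free — short on r2
  task-4 still needs (2, 2, 6, 1) but only (1, 6, 9, 5) is free — short on r2


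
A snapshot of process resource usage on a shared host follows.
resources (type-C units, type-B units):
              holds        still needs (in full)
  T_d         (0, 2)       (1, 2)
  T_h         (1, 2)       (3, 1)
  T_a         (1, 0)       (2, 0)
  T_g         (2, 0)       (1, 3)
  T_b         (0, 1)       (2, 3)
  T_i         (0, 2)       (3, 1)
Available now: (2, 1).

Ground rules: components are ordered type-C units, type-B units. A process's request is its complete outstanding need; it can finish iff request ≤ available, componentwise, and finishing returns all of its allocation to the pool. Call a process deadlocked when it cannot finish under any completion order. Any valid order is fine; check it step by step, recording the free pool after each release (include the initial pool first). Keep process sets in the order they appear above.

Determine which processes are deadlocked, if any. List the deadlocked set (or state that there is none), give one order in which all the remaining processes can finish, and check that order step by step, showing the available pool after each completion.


The deadlocked set is empty.
Key observation: there is always a runnable process — T_a first — so the state unwinds completely.
A valid finishing order for the others: T_a, T_h, T_b, T_g, T_d, T_i. Verifying each step:
  pool = (2, 1)
  T_a needs (2, 0) <= (2, 1) -> finishes; pool += (1, 0) = (3, 1)
  T_h needs (3, 1) <= (3, 1) -> finishes; pool += (1, 2) = (4, 3)
  T_b needs (2, 3) <= (4, 3) -> finishes; pool += (0, 1) = (4, 4)
  T_g needs (1, 3) <= (4, 4) -> finishes; pool += (2, 0) = (6, 4)
  T_d needs (1, 2) <= (6, 4) -> finishes; pool += (0, 2) = (6, 6)
  T_i needs (3, 1) <= (6, 6) -> finishes; pool += (0, 2) = (6, 8)


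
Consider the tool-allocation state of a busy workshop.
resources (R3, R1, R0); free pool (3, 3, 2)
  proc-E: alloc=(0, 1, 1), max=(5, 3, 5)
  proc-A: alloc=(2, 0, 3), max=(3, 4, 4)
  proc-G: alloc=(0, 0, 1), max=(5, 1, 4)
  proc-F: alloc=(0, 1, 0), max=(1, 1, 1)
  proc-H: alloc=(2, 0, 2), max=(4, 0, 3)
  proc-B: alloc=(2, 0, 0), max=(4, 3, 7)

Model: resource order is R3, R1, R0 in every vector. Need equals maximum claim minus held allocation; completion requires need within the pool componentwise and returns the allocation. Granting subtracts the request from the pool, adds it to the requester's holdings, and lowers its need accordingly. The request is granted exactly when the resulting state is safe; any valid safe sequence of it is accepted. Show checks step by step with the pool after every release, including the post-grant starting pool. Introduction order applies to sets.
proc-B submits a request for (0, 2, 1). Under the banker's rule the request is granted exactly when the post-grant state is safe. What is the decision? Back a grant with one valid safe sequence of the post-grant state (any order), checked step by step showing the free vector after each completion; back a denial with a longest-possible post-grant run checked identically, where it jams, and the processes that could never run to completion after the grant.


DENY. Granting would leave the state unsafe.
Key observation: after proc-H, proc-F, proc-G, proc-E the pool peaks at (5, 3, 5), and each blocked process is short somewhere: proc-A on R1; proc-B on R0.
After a pretend grant, a maximal execution: proc-H, proc-F, proc-G, proc-E — then nothing else fits. Step-by-step check:
  pool = (3, 1, 1)
  proc-H needs (2, 0, 1) <= (3, 1, 1) -> finishes; pool += (2, 0, 2) = (5, 1, 3)
  proc-F needs (1, 0, 1) <= (5, 1, 3) -> finishes; pool += (0, 1, 0) = (5, 2, 3)
  proc-G needs (5, 1, 3) <= (5, 2, 3) -> finishes; pool += (0, 0, 1) = (5, 2, 4)
  proc-E needs (5, 2, 4) <= (5, 2, 4) -> finishes; pool += (0, 1, 1) = (5, 3, 5)
  blocked: proc-A wants (1, 4, 1), pool (5, 3, 5) — not enough R1
  blocked: proc-B wants (2, 1, 6), pool (5, 3, 5) — not enough R0
Post-grant, the permanently blocked set is proc-A and proc-B.


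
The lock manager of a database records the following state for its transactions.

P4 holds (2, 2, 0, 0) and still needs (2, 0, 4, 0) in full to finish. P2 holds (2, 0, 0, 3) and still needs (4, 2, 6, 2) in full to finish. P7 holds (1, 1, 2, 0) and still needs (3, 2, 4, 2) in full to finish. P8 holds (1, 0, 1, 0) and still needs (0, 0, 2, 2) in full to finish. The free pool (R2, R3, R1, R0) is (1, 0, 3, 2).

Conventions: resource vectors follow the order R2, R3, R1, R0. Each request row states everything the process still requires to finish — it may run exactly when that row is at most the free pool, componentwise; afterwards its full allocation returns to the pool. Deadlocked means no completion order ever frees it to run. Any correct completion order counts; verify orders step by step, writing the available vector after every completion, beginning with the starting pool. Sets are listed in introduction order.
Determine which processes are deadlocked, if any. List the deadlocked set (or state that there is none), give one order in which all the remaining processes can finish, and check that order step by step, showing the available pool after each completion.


No process is deadlocked.
Key observation: the pool covers P8 at once, and every later process fits after earlier releases.
A valid finishing order for the others: P8, P4, P7, P2. Walking it through:
  pool = (1, 0, 3, 2)
  P8 needs (0, 0, 2, 2) <= (1, 0, 3, 2) -> finishes; pool += (1, 0, 1, 0) = (2, 0, 4, 2)
  P4 needs (2, 0, 4, 0) <= (2, 0, 4, 2) -> finishes; pool += (2, 2, 0, 0) = (4, 2, 4, 2)
  P7 needs (3, 2, 4, 2) <= (4, 2, 4, 2) -> finishes; pool += (1, 1, 2, 0) = (5, 3, 6, 2)
  P2 needs (4, 2, 6, 2) <= (5, 3, 6, 2) -> finishes; pool += (2, 0, 0, 3) = (7, 3, 6, 5)


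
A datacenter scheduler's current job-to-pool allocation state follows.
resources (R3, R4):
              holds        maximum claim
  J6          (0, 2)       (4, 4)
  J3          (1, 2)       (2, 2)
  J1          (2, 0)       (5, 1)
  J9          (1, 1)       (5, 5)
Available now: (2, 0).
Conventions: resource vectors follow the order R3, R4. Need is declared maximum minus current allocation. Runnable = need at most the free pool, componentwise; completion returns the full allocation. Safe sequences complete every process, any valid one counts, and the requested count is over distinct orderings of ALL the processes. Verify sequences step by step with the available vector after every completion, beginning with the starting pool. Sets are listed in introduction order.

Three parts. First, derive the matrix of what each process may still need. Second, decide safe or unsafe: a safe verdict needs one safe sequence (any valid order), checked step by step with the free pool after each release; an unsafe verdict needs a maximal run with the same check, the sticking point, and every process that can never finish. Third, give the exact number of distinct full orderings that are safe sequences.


(1) Outstanding need per process (order R3, R4):
  J6: (4, 2)
  J3: (1, 0)
  J1: (3, 1)
  J9: (4, 4)
(2) SAFE, for example via the order J3, J1, J6, J9.
Key observation: reading the order forward, J1 is the first process whose need (3, 1) meets the free pool (3, 2) exactly on a resource it requests.
Check, step by step:
  pool = (2, 0)
  run J3 (needs (1, 0), free (2, 0)); after release of (1, 2) the pool is (3, 2)
  run J1 (needs (3, 1), free (3, 2)); after release of (2, 0) the pool is (5, 2)
  run J6 (needs (4, 2), free (5, 2)); after release of (0, 2) the pool is (5, 4)
  run J9 (needs (4, 4), free (5, 4)); after release of (1, 1) the pool is (6, 5)
(3) The exact count: 1 of the possible complete orderings is a safe sequence.


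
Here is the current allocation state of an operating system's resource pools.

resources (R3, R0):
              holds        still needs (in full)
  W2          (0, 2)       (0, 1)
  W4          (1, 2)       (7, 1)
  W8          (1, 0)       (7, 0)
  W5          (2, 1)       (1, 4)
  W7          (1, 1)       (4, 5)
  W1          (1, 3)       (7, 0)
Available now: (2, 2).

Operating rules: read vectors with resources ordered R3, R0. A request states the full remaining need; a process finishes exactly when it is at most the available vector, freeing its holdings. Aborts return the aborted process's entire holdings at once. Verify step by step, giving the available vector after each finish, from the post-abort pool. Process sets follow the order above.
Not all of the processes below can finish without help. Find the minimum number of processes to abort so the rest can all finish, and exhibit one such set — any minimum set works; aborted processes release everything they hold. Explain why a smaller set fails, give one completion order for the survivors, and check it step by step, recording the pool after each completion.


Minimum abort set: W4 and W1.
Key observation: the deadlocked W8 becomes finishable only because W4 and W1 released (2, 5); it completes at step 4 below.
Minimality, checking each single-abort alternative: W2 alone leaves W4 blocked (short on R3); W4 alone leaves W8 blocked (short on R3); W8 alone leaves W4 blocked (short on R3); W5 alone leaves W4 blocked (short on R3); W7 alone leaves W4 blocked (short on R3); W1 alone leaves W4 blocked (short on R3).
The survivors complete as W7, W2, W5, W8. Walking it through (starting from the post-abort pool):
  pool = (4, 7)
  W7 needs (4, 5) <= (4, 7) -> finishes; pool += (1, 1) = (5, 8)
  W2 needs (0, 1) <= (5, 8) -> finishes; pool += (0, 2) = (5, 10)
  W5 needs (1, 4) <= (5, 10) -> finishes; pool += (2, 1) = (7, 11)
  W8 needs (7, 0) <= (7, 11) -> finishes; pool += (1, 0) = (8, 11)


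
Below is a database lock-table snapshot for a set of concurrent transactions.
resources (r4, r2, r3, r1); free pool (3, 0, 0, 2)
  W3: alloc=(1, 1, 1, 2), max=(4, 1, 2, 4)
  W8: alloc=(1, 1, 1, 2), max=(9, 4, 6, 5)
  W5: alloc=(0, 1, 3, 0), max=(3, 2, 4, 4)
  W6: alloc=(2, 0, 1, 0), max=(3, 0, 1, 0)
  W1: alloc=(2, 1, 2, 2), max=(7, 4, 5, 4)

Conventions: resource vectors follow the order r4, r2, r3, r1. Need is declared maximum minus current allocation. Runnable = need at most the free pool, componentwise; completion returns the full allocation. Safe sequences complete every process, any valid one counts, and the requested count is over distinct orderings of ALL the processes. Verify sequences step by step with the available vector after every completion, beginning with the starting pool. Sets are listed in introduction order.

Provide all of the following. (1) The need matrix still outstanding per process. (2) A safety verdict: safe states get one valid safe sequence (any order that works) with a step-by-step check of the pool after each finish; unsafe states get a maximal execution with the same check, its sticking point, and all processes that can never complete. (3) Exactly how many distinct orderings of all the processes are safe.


(1) Remaining need (order r4, r2, r3, r1):
  W3: (3, 0, 1, 2)
  W8: (8, 3, 5, 3)
  W5: (3, 1, 1, 4)
  W6: (1, 0, 0, 0)
  W1: (5, 3, 3, 2)
(2) UNSAFE.
Key observation: no order helps: past W6, W3, W5, the free pool tops out at (6, 2, 5, 4), below what each blocked process needs in r2.
Going as far as possible: W6, W3, W5; after that, nothing fits. Walking it through:
  pool = (3, 0, 0, 2)
  W6 needs (1, 0, 0, 0) <= (3, 0, 0, 2) -> finishes; pool += (2, 0, 1, 0) = (5, 0, 1, 2)
  W3 needs (3, 0, 1, 2) <= (5, 0, 1, 2) -> finishes; pool += (1, 1, 1, 2) = (6, 1, 2, 4)
  W5 needs (3, 1, 1, 4) <= (6, 1, 2, 4) -> finishes; pool += (0, 1, 3, 0) = (6, 2, 5, 4)
  W8 cannot run: need (8, 3, 5, 3) vs free (6, 2, 5, 4) (insufficient r4 and r2)
  W1 cannot run: need (5, 3, 3, 2) vs free (6, 2, 5, 4) (insufficient r2)
Never able to finish: W8 and W1.
(3) Precisely 0 of the possible complete orderings are safe sequences.


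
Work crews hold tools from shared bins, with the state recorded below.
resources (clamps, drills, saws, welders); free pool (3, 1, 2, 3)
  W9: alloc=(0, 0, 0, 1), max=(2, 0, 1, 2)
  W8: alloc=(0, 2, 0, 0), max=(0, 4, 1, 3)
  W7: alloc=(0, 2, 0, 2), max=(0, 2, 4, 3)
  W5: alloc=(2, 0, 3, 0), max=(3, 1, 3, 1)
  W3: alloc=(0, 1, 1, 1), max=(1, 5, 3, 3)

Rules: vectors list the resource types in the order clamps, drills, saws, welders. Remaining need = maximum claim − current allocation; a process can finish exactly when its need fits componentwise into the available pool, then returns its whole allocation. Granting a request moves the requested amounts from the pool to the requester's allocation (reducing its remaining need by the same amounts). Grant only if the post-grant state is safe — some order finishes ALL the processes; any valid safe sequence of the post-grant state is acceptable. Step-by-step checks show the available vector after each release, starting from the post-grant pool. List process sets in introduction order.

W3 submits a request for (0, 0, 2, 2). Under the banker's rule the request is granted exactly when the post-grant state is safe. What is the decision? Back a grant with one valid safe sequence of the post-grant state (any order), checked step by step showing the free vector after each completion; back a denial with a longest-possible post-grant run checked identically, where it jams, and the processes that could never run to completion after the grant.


DENY — the pretend-granted state is unsafe.
Key observation: after W5, W9 the pool peaks at (5, 1, 3, 2), and each blocked process is short somewhere: W8 on drills, welders; W7 on saws; W3 on drills.
On the post-grant state, W5, W9 is a maximal run — nothing extends it. Verifying each step:
  pool = (3, 1, 0, 1)
  W5 needs (1, 1, 0, 1) <= (3, 1, 0, 1) -> finishes; pool += (2, 0, 3, 0) = (5, 1, 3, 1)
  W9 needs (2, 0, 1, 1) <= (5, 1, 3, 1) -> finishes; pool += (0, 0, 0, 1) = (5, 1, 3, 2)
  blocked: W8 wants (0, 2, 1, 3), pool (5, 1, 3, 2) — not enough drills and welders
  blocked: W7 wants (0, 0, 4, 1), pool (5, 1, 3, 2) — not enough saws
  blocked: W3 wants (1, 4, 0, 0), pool (5, 1, 3, 2) — not enough drills
Had the request been granted, W8, W7 and W3 could never finish.


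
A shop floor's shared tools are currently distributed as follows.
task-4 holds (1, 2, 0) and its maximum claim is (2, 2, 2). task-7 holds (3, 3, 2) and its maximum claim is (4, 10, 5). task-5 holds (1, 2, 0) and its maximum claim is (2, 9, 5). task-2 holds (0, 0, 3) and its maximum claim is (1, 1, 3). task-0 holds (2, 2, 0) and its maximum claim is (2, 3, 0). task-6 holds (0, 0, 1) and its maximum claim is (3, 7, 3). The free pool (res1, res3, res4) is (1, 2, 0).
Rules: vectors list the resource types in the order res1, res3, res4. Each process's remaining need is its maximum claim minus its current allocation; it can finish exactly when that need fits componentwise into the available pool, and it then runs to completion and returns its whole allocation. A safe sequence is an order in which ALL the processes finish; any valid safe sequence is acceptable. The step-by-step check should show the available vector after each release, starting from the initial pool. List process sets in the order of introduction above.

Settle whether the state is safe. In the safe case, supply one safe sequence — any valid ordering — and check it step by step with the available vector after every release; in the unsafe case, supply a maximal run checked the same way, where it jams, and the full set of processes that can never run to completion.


UNSAFE.
Key observation: no order helps: past task-2, task-0, task-4, the free pool tops out at (4, 6, 3), below what each blocked process needs in res3.
The run task-2, task-0, task-4 cannot be extended any further. Check, step by step:
  pool = (1, 2, 0)
  task-2 needs (1, 1, 0) <= (1, 2, 0) -> finishes; pool += (0, 0, 3) = (1, 2, 3)
  task-0 needs (0, 1, 0) <= (1, 2, 3) -> finishes; pool += (2, 2, 0) = (3, 4, 3)
  task-4 needs (1, 0, 2) <= (3, 4, 3) -> finishes; pool += (1, 2, 0) = (4, 6, 3)
  task-7 still needs (1, 7, 3) but only (4, 6, 3) is free — short on res3
  task-5 still needs (1, 7, 5) but only (4, 6, 3) is free — short on res3 and res4
  task-6 still needs (3, 7, 2) but only (4, 6, 3) is free — short on res3
Never able to finish: task-7, task-5 and task-6.


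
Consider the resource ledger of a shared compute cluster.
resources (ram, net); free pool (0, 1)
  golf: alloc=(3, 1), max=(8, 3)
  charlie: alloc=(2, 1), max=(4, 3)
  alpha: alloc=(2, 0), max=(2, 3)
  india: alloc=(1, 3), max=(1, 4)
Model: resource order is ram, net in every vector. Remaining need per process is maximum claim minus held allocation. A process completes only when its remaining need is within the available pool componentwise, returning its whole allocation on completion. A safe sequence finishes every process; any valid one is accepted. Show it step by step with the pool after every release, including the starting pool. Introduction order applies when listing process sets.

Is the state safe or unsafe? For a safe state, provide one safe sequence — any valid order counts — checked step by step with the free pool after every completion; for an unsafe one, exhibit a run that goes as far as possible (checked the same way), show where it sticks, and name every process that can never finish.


The state is SAFE; one workable sequence: india, alpha, charlie, golf.
Key observation: at india the run first touches a limit — (0, 1) against (0, 1), exact on a resource it actually requests.
Step-by-step check:
  pool = (0, 1)
  run india (needs (0, 1), free (0, 1)); after release of (1, 3) the pool is (1, 4)
  run alpha (needs (0, 3), free (1, 4)); after release of (2, 0) the pool is (3, 4)
  run charlie (needs (2, 2), free (3, 4)); after release of (2, 1) the pool is (5, 5)
  run golf (needs (5, 2), free (5, 5)); after release of (3, 1) the pool is (8, 6)


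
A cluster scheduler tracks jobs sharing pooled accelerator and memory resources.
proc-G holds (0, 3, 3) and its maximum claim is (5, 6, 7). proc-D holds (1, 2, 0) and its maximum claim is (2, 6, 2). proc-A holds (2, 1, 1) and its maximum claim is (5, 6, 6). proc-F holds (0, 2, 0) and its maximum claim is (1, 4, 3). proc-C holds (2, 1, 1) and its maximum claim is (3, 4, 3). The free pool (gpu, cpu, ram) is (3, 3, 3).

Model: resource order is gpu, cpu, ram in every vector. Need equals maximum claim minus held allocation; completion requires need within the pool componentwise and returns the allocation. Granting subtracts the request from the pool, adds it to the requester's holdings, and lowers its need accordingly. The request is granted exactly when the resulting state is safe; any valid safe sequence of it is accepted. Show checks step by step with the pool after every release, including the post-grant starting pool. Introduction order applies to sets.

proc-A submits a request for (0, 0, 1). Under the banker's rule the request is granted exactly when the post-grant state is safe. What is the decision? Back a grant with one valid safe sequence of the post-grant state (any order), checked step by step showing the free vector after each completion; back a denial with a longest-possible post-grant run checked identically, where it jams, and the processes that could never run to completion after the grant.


DENY: after the grant no complete ordering would exist.
Key observation: after proc-C, proc-F, proc-D complete, (6, 8, 3) is the best the pool ever gets, yet each leftover process wants more ram.
After a pretend grant, a maximal execution: proc-C, proc-F, proc-D — then nothing else fits. Step-by-step check:
  pool = (3, 3, 2)
  proc-C: need (1, 3, 2) fits (3, 3, 2); releases (2, 1, 1), pool now (5, 4, 3)
  proc-F: need (1, 2, 3) fits (5, 4, 3); releases (0, 2, 0), pool now (5, 6, 3)
  proc-D: need (1, 4, 2) fits (5, 6, 3); releases (1, 2, 0), pool now (6, 8, 3)
  blocked: proc-G wants (5, 3, 4), pool (6, 8, 3) — not enough ram
  blocked: proc-A wants (3, 5, 4), pool (6, 8, 3) — not enough ram
Had the request been granted, proc-G and proc-A could never finish.


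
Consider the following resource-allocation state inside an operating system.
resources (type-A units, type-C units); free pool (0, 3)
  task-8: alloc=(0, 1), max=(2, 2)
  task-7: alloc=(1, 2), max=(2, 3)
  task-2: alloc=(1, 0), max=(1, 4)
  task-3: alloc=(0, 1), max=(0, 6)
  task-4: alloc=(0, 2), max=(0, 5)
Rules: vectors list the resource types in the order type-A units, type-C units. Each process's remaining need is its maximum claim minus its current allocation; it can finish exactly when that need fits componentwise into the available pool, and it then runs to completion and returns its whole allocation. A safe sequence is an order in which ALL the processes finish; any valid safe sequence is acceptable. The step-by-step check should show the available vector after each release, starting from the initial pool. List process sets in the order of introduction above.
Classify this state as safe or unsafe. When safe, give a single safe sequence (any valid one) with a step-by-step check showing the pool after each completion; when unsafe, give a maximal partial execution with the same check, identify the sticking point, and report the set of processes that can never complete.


SAFE, for example via the order task-4, task-2, task-3, task-7, task-8.
Key observation: reading the order forward, task-4 is the first process whose need (0, 3) meets the free pool (0, 3) exactly on a resource it requests.
Step-by-step check:
  pool = (0, 3)
  task-4 needs (0, 3) <= (0, 3) -> finishes; pool += (0, 2) = (0, 5)
  task-2 needs (0, 4) <= (0, 5) -> finishes; pool += (1, 0) = (1, 5)
  task-3 needs (0, 5) <= (1, 5) -> finishes; pool += (0, 1) = (1, 6)
  task-7 needs (1, 1) <= (1, 6) -> finishes; pool += (1, 2) = (2, 8)
  task-8 needs (2, 1) <= (2, 8) -> finishes; pool += (0, 1) = (2, 9)


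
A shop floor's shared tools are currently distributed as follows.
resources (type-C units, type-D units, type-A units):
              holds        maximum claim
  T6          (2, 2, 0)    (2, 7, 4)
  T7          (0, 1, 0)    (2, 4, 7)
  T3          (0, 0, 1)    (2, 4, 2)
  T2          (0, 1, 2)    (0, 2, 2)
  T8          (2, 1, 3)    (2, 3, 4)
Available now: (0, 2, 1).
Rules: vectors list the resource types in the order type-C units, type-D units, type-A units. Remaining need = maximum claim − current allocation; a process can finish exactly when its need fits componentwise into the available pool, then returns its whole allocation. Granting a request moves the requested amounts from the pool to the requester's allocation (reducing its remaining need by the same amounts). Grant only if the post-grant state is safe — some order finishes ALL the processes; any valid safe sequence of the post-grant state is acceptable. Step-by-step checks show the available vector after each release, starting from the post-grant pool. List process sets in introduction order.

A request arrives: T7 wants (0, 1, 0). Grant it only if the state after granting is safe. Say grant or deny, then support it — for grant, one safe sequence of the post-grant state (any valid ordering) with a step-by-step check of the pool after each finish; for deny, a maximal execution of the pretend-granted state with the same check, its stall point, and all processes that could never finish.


DENY — the pretend-granted state is unsafe.
Key observation: after T2, T8 the pool peaks at (2, 3, 6), and each blocked process is short somewhere: T6 on type-D units; T7 on type-A units; T3 on type-D units.
Pretend the grant happened; the run T2, T8 goes as far as possible. Walking it through:
  pool = (0, 1, 1)
  T2 needs (0, 1, 0) <= (0, 1, 1) -> finishes; pool += (0, 1, 2) = (0, 2, 3)
  T8 needs (0, 2, 1) <= (0, 2, 3) -> finishes; pool += (2, 1, 3) = (2, 3, 6)
  T6 cannot run: need (0, 5, 4) vs free (2, 3, 6) (insufficient type-D units)
  T7 cannot run: need (2, 2, 7) vs free (2, 3, 6) (insufficient type-A units)
  T3 cannot run: need (2, 4, 1) vs free (2, 3, 6) (insufficient type-D units)
Processes that could never finish after the grant: T6, T7 and T3.


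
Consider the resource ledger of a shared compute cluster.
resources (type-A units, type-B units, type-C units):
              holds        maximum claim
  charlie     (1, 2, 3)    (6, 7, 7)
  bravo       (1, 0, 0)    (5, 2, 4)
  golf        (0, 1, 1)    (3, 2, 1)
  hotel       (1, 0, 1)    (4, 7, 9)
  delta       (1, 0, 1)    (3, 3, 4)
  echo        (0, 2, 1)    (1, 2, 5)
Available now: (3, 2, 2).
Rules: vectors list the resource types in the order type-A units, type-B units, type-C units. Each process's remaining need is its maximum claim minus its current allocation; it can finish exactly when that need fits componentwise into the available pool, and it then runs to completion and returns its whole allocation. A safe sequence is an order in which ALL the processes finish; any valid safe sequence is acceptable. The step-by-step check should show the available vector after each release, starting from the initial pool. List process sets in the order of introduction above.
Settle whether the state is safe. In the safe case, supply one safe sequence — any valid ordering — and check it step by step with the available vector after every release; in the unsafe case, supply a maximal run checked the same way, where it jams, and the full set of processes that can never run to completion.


The state is SAFE; one workable sequence: golf, delta, echo, bravo, charlie, hotel.
Key observation: the first exact fit in this order is golf — it needs (3, 1, 0) with (3, 2, 2) free, meeting a requested resource to the last unit.
Verifying each step:
  pool = (3, 2, 2)
  golf needs (3, 1, 0) <= (3, 2, 2) -> finishes; pool += (0, 1, 1) = (3, 3, 3)
  delta needs (2, 3, 3) <= (3, 3, 3) -> finishes; pool += (1, 0, 1) = (4, 3, 4)
  echo needs (1, 0, 4) <= (4, 3, 4) -> finishes; pool += (0, 2, 1) = (4, 5, 5)
  bravo needs (4, 2, 4) <= (4, 5, 5) -> finishes; pool += (1, 0, 0) = (5, 5, 5)
  charlie needs (5, 5, 4) <= (5, 5, 5) -> finishes; pool += (1, 2, 3) = (6, 7, 8)
  hotel needs (3, 7, 8) <= (6, 7, 8) -> finishes; pool += (1, 0, 1) = (7, 7, 9)


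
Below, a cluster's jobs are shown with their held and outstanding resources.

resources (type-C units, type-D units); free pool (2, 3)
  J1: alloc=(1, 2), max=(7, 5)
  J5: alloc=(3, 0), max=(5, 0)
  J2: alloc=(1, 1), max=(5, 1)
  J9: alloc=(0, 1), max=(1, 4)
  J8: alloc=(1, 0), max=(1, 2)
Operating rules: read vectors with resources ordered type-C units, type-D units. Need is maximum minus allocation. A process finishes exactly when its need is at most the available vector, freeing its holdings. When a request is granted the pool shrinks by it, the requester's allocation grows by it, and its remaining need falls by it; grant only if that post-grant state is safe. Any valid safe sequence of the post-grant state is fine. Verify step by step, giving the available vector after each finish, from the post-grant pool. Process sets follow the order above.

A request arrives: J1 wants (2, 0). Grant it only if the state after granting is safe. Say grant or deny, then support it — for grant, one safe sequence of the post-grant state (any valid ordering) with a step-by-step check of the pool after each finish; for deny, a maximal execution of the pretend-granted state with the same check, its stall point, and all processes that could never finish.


DENY. Granting would leave the state unsafe.
Key observation: no order helps: past J8, J9, the free pool tops out at (1, 4), below what each blocked process needs in type-C units.
Pretend the grant happened; the run J8, J9 goes as far as possible. Walking it through:
  pool = (0, 3)
  J8 needs (0, 2) <= (0, 3) -> finishes; pool += (1, 0) = (1, 3)
  J9 needs (1, 3) <= (1, 3) -> finishes; pool += (0, 1) = (1, 4)
  blocked: J1 wants (4, 3), pool (1, 4) — not enough type-C units
  blocked: J5 wants (2, 0), pool (1, 4) — not enough type-C units
  blocked: J2 wants (4, 0), pool (1, 4) — not enough type-C units
Had the request been granted, J1, J5 and J2 could never finish.


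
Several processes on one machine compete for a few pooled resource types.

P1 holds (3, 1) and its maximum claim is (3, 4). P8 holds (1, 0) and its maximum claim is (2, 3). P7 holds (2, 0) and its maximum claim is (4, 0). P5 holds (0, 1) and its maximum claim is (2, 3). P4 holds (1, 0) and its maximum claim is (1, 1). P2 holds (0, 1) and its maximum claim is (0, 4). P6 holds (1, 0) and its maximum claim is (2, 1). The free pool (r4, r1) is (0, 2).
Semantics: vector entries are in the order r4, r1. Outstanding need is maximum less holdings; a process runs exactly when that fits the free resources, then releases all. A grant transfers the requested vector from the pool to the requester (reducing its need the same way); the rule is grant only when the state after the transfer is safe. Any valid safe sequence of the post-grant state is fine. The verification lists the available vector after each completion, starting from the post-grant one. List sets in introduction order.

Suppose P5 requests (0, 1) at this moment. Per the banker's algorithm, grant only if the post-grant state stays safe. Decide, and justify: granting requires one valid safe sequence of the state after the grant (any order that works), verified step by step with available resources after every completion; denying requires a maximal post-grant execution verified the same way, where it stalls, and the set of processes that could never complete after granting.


GRANT — the state after the grant stays safe, e.g. via P4, P6, P5, P1, P7, P2, P8.
Key observation: even at the reduced pool (0, 1), P4 fits immediately, so safety survives the grant.
Step-by-step check of the post-grant state:
  pool = (0, 1)
  run P4 (needs (0, 1), free (0, 1)); after release of (1, 0) the pool is (1, 1)
  run P6 (needs (1, 1), free (1, 1)); after release of (1, 0) the pool is (2, 1)
  run P5 (needs (2, 1), free (2, 1)); after release of (0, 2) the pool is (2, 3)
  run P1 (needs (0, 3), free (2, 3)); after release of (3, 1) the pool is (5, 4)
  run P7 (needs (2, 0), free (5, 4)); after release of (2, 0) the pool is (7, 4)
  run P2 (needs (0, 3), free (7, 4)); after release of (0, 1) the pool is (7, 5)
  run P8 (needs (1, 3), free (7, 5)); after release of (1, 0) the pool is (8, 5)


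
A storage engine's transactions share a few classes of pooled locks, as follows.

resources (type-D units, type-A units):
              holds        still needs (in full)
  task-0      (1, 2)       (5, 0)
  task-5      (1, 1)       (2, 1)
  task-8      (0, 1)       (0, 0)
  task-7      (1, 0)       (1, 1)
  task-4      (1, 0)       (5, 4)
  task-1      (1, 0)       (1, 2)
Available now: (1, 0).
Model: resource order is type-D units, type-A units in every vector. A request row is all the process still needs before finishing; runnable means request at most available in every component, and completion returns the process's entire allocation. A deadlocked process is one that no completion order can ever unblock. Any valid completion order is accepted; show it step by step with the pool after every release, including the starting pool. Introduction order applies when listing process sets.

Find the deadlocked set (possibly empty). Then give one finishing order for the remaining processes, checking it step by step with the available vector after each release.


Deadlocked set: task-0 and task-4.
Key observation: once task-8, task-7, task-5, task-1 finish, the pool peaks at (4, 2) — and every remaining process still needs more type-D units than that.
The rest can finish in the order task-8, task-7, task-5, task-1. Step-by-step check:
  pool = (1, 0)
  task-8: need (0, 0) fits (1, 0); releases (0, 1), pool now (1, 1)
  task-7: need (1, 1) fits (1, 1); releases (1, 0), pool now (2, 1)
  task-5: need (2, 1) fits (2, 1); releases (1, 1), pool now (3, 2)
  task-1: need (1, 2) fits (3, 2); releases (1, 0), pool now (4, 2)
None of the blocked processes ever fits:
  task-0 still needs (5, 0) but only (4, 2) is free — short on type-D units
  task-4 still needs (5, 4) but only (4, 2) is free — short on type-D units and type-A units


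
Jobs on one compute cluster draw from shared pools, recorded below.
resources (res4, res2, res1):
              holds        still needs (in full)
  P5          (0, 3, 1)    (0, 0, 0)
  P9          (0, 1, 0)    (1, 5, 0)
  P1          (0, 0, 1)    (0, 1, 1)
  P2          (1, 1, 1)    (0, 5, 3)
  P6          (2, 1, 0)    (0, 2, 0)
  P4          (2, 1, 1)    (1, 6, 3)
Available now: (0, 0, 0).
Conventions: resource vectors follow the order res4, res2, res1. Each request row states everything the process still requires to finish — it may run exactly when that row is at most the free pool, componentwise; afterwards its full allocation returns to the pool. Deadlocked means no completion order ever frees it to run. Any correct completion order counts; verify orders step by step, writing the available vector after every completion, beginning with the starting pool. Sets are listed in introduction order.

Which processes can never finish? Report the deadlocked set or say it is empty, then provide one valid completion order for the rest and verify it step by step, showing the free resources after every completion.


The deadlocked set is P9, P2 and P4.
Key observation: P5, P1, P6 can finish, but then (2, 4, 2) is all there is, and the blocked group's res2 demands exceed it.
A valid finishing order for the others: P5, P1, P6. Step-by-step check:
  pool = (0, 0, 0)
  P5 needs (0, 0, 0) <= (0, 0, 0) -> finishes; pool += (0, 3, 1) = (0, 3, 1)
  P1 needs (0, 1, 1) <= (0, 3, 1) -> finishes; pool += (0, 0, 1) = (0, 3, 2)
  P6 needs (0, 2, 0) <= (0, 3, 2) -> finishes; pool += (2, 1, 0) = (2, 4, 2)
The stuck group stays short no matter what:
  blocked: P9 wants (1, 5, 0), pool (2, 4, 2) — not enough res2
  blocked: P2 wants (0, 5, 3), pool (2, 4, 2) — not enough res2 and res1
  blocked: P4 wants (1, 6, 3), pool (2, 4, 2) — not enough res2 and res1


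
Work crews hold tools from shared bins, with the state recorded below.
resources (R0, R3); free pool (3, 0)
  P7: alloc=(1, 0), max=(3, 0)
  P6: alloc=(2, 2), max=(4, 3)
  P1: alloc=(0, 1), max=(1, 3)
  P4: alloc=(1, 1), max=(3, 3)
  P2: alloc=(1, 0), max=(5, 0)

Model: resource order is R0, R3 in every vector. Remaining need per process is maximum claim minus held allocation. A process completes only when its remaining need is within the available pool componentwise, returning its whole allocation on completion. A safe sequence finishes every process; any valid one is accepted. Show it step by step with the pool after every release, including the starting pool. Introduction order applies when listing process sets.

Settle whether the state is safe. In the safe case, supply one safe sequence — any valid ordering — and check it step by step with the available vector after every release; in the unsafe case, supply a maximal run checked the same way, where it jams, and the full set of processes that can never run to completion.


UNSAFE — no complete ordering exists.
Key observation: even finishing P7, P2 leaves just (5, 0) free — too little R3 for any of the remaining processes.
Going as far as possible: P7, P2; after that, nothing fits. Check, step by step:
  pool = (3, 0)
  run P7 (needs (2, 0), free (3, 0)); after release of (1, 0) the pool is (4, 0)
  run P2 (needs (4, 0), free (4, 0)); after release of (1, 0) the pool is (5, 0)
  P6 still needs (2, 1) but only (5, 0) is free — short on R3
  P1 still needs (1, 2) but only (5, 0) is free — short on R3
  P4 still needs (2, 2) but only (5, 0) is free — short on R3
Permanently blocked: P6, P1 and P4.
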